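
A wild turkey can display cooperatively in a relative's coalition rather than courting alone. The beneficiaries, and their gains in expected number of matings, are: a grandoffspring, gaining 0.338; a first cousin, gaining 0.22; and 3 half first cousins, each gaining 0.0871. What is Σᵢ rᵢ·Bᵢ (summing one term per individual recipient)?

r to a grandoffspring = 1/4 (two parent–offspring links: r = (1/2)^2 = 1/4).
r to a first cousin = 0.125 (first cousins share one grandparent pair — two paths of length 4: r = 2·(1/2)^4 = 1/8).
r to a half first cousin = 1/16 (half first cousins share one grandparent — one path of length 4: r = (1/2)^4 = 1/16).
Summing one r·B term per recipient: 1·0.25·0.338 + 1·0.125·0.22 + 3·0.0625·0.0871 = 0.12833125.

0.12833125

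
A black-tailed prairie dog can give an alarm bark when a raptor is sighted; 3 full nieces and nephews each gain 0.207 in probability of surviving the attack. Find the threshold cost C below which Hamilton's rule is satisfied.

0.15525

r to a full niece or nephew = 0.25 (full aunt/uncle↔niece/nephew: two paths of length 3 through the shared grandparent pair: r = 2·(1/2)^3 = 1/4).
Hamilton's rule: n·r·B > C, so the trait is favored while C < n·r·B = 3·0.25·0.207 = 0.15525.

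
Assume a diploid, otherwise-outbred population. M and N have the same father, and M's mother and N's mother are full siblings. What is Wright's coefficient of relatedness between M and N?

0.375

Relatedness sums over independent paths through distinct common ancestors.
M and N are related in two ways: half-sibs through their shared father (r = 1/4) and first cousins through their mothers (r = 1/8).
r = 1/4 + 1/8 = 0.375.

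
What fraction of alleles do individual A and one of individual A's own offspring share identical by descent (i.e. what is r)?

0.5

Each parent–offspring link contributes a factor of 1/2, and independent paths through distinct common ancestors add.
One parent–offspring link: r = (1/2)^1 = 1/2.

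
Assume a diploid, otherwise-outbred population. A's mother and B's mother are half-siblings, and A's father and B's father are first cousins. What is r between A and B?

Wright's path rule: contributions from independent ancestry routes add.
A and B are related in two ways: half first cousins through their mothers (r = 1/16) and second cousins through their fathers (r = 1/32).
r = 1/16 + 1/32 = 3/32 = 0.09375.

0.09375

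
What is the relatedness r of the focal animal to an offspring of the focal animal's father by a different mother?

Each parent–offspring link contributes a factor of 1/2, and independent paths through distinct common ancestors add.
Half-sibs share one parent — one path of length 2: r = (1/2)^2 = 1/4.

0.25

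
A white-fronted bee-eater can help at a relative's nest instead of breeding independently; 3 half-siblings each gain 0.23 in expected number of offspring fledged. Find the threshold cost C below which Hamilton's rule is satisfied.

r to a half-sibling = 0.25 (half-sibs share one parent — one path of length 2: r = (1/2)^2 = 1/4).
Hamilton's rule: n·r·B > C, so the trait is favored while C < n·r·B = 3·0.25·0.23 = 0.1725.

0.1725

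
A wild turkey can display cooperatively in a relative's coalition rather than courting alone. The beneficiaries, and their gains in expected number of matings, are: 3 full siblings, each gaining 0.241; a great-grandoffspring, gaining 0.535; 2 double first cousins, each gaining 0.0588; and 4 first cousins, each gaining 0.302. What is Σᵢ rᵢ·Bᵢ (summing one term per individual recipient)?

0.608775

r to a full sibling = 1/2 (full sibs share both parents — two paths of length 2: r = 2·(1/2)^2 = 1/2).
r to a great-grandoffspring = 1/8 (three parent–offspring links: r = (1/2)^3 = 1/8).
r to a double first cousin = 0.25 (double first cousins share both grandparent pairs — four paths of length 4: r = 4·(1/2)^4 = 1/4).
r to a first cousin = 0.125 (first cousins share one grandparent pair — two paths of length 4: r = 2·(1/2)^4 = 1/8).
Summing one r·B term per recipient: 3·0.5·0.241 + 1·0.125·0.535 + 2·0.25·0.0588 + 4·0.125·0.302 = 0.608775.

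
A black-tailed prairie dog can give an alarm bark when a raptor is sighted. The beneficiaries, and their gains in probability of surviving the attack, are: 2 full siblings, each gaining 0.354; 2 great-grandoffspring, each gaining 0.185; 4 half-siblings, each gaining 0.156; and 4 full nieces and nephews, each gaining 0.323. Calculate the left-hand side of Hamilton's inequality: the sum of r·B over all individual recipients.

0.87925

r to a full sibling = 1/2 (full sibs share both parents — two paths of length 2: r = 2·(1/2)^2 = 1/2).
r to a great-grandoffspring = 1/8 (three parent–offspring links: r = (1/2)^3 = 1/8).
r to a half-sibling = 0.25 (half-sibs share one parent — one path of length 2: r = (1/2)^2 = 1/4).
r to a full niece or nephew = 1/4 (full aunt/uncle↔niece/nephew: two paths of length 3 through the shared grandparent pair: r = 2·(1/2)^3 = 1/4).
Summing one r·B term per recipient: 2·0.5·0.354 + 2·0.125·0.185 + 4·0.25·0.156 + 4·0.25·0.323 = 0.87925.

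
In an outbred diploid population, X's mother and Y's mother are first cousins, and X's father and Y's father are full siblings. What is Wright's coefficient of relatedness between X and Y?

0.15625

Relatedness sums over independent paths through distinct common ancestors.
X and Y are related in two ways: second cousins through their mothers (r = 1/32) and first cousins through their fathers (r = 1/8).
r = 1/32 + 1/8 = 5/32 = 0.15625.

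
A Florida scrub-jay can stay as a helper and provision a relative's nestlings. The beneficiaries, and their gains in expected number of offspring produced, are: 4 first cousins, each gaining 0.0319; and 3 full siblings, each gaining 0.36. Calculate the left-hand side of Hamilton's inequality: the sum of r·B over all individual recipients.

r to a first cousin = 1/8 (first cousins share one grandparent pair — two paths of length 4: r = 2·(1/2)^4 = 1/8).
r to a full sibling = 0.5 (full sibs share both parents — two paths of length 2: r = 2·(1/2)^2 = 1/2).
Summing one r·B term per recipient: 4·0.125·0.0319 + 3·0.5·0.36 = 0.55595.

0.55595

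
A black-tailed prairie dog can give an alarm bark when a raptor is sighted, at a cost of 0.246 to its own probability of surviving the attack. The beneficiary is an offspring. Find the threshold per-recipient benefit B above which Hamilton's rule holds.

0.492

r to an offspring = 0.5 (one parent–offspring link: r = (1/2)^1 = 1/2).
Hamilton's rule with n recipients of equal r: n·r·B > C, so B > C/(n·r) = 0.246/(1·0.5) = 0.492.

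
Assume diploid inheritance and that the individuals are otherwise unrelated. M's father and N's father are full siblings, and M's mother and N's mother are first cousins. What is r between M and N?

Independent pedigree routes through distinct common ancestors add.
M and N are related in two ways: first cousins through their fathers (r = 1/8) and second cousins through their mothers (r = 1/32).
r = 1/8 + 1/32 = 5/32 = 0.15625.

0.15625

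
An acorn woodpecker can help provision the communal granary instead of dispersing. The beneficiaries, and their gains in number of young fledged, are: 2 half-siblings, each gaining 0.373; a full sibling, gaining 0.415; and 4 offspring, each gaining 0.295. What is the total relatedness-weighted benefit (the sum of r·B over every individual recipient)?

r to a half-sibling = 0.25 (half-sibs share one parent — one path of length 2: r = (1/2)^2 = 1/4).
r to a full sibling = 0.5 (full sibs share both parents — two paths of length 2: r = 2·(1/2)^2 = 1/2).
r to an offspring = 0.5 (one parent–offspring link: r = (1/2)^1 = 1/2).
Summing one r·B term per recipient: 2·0.25·0.373 + 1·0.5·0.415 + 4·0.5·0.295 = 0.984.

0.984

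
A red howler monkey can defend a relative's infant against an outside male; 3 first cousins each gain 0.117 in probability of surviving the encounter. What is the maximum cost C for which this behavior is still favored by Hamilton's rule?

r to a first cousin = 0.125 (first cousins share one grandparent pair — two paths of length 4: r = 2·(1/2)^4 = 1/8).
Hamilton's rule: n·r·B > C, so the trait is favored while C < n·r·B = 3·0.125·0.117 = 0.043875.

0.043875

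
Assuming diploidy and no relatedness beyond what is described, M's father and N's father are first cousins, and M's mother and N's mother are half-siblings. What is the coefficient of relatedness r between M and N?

Independent pedigree routes through distinct common ancestors add.
M and N are related in two ways: second cousins through their fathers (r = 1/32) and half first cousins through their mothers (r = 1/16).
r = 1/32 + 1/16 = 0.09375.

0.09375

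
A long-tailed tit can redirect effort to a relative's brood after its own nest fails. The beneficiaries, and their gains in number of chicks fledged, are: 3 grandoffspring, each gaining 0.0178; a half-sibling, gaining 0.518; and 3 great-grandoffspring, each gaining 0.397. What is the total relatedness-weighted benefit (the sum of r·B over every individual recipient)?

r to a grandoffspring = 0.25 (two parent–offspring links: r = (1/2)^2 = 1/4).
r to a half-sibling = 0.25 (half-sibs share one parent — one path of length 2: r = (1/2)^2 = 1/4).
r to a great-grandoffspring = 1/8 (three parent–offspring links: r = (1/2)^3 = 1/8).
Summing one r·B term per recipient: 3·0.25·0.0178 + 1·0.25·0.518 + 3·0.125·0.397 = 0.291725.

0.291725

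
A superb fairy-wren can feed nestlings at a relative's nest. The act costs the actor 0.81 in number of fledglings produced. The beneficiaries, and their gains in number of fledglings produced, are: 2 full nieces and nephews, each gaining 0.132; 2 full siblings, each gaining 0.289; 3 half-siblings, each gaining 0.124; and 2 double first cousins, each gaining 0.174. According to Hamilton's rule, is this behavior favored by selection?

No

Hamilton's rule: the trait is favored when the sum of r·B over every recipient exceeds the actor's cost C.
r to a full niece or nephew = 0.25 (full aunt/uncle↔niece/nephew: two paths of length 3 through the shared grandparent pair: r = 2·(1/2)^3 = 1/4).
r to a full sibling = 0.5 (full sibs share both parents — two paths of length 2: r = 2·(1/2)^2 = 1/2).
r to a half-sibling = 0.25 (half-sibs share one parent — one path of length 2: r = (1/2)^2 = 1/4).
r to a double first cousin = 1/4 (double first cousins share both grandparent pairs — four paths of length 4: r = 4·(1/2)^4 = 1/4).
Summing one r·B term per recipient: 2·0.25·0.132 + 2·0.5·0.289 + 3·0.25·0.124 + 2·0.25·0.174 = 0.535.
0.535 < 0.81: the indirect benefit is less than the cost.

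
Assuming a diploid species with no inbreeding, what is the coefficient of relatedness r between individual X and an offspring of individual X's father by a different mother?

Each parent–offspring link contributes a factor of 1/2, and independent paths through distinct common ancestors add.
Half-sibs share one parent — one path of length 2: r = (1/2)^2 = 1/4.

0.25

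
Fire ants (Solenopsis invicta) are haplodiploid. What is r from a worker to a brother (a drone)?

Her haploid brother carries none of their father's genes and a random half of their mother's genome; that half matches the maternal half of her own genome with probability 1/2: r = 1/2 · 1/2 = 1/4.

0.25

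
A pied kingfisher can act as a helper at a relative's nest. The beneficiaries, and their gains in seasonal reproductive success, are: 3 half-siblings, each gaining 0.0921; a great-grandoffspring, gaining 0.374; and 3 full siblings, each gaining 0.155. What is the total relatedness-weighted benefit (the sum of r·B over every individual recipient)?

r to a half-sibling = 1/4 (half-sibs share one parent — one path of length 2: r = (1/2)^2 = 1/4).
r to a great-grandoffspring = 0.125 (three parent–offspring links: r = (1/2)^3 = 1/8).
r to a full sibling = 0.5 (full sibs share both parents — two paths of length 2: r = 2·(1/2)^2 = 1/2).
Summing one r·B term per recipient: 3·0.25·0.0921 + 1·0.125·0.374 + 3·0.5·0.155 = 0.348325.

0.348325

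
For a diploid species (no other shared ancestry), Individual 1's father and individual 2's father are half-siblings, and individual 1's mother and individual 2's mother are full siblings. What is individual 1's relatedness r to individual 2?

0.1875

Wright's path rule: contributions from independent ancestry routes add.
Individual 1 and individual 2 are related in two ways: half first cousins through their fathers (r = 1/16) and first cousins through their mothers (r = 1/8).
r = 1/16 + 1/8 = 0.1875.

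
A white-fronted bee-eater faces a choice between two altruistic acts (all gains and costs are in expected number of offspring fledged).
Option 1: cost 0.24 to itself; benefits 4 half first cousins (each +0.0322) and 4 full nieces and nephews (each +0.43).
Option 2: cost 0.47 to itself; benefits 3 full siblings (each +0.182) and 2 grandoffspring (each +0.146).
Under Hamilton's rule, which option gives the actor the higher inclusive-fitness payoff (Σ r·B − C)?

Option 1: r to a half first cousin = 0.0625.
Option 1: r to a full niece or nephew = 0.25.
Option 1: Σ r·B − C = (4·0.0625·0.0322 + 4·0.25·0.43) − 0.24 = 0.19805.
Option 2: r to a full sibling = 0.5.
Option 2: r to a grandoffspring = 0.25.
Option 2: Σ r·B − C = (3·0.5·0.182 + 2·0.25·0.146) − 0.47 = -0.124.
Option 1 has the higher net inclusive-fitness payoff.

Option 1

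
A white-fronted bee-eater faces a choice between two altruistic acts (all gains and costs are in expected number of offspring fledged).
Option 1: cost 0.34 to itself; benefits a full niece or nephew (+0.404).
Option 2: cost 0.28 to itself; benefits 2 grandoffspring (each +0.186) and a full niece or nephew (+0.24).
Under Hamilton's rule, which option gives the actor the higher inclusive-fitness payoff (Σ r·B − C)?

Option 2

Option 1: r to a full niece or nephew = 0.25.
Option 1: Σ r·B − C = (1·0.25·0.404) − 0.34 = -0.239.
Option 2: r to a grandoffspring = 0.25.
Option 2: r to a full niece or nephew = 0.25.
Option 2: Σ r·B − C = (2·0.25·0.186 + 1·0.25·0.24) − 0.28 = -0.127.
Option 2 has the higher net inclusive-fitness payoff.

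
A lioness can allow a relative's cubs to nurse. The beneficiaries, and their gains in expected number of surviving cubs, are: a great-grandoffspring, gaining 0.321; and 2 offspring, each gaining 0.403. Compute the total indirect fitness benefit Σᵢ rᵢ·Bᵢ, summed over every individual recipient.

0.443125

r to a great-grandoffspring = 0.125 (three parent–offspring links: r = (1/2)^3 = 1/8).
r to an offspring = 1/2 (one parent–offspring link: r = (1/2)^1 = 1/2).
Summing one r·B term per recipient: 1·0.125·0.321 + 2·0.5·0.403 = 0.443125.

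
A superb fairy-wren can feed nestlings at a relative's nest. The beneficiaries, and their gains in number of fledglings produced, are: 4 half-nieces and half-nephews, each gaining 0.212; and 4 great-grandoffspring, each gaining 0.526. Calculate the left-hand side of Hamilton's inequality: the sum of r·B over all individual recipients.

0.369

r to a half-niece or half-nephew = 1/8 (half-aunt/uncle↔niece/nephew: one path of length 3: r = (1/2)^3 = 1/8).
r to a great-grandoffspring = 0.125 (three parent–offspring links: r = (1/2)^3 = 1/8).
Summing one r·B term per recipient: 4·0.125·0.212 + 4·0.125·0.526 = 0.369.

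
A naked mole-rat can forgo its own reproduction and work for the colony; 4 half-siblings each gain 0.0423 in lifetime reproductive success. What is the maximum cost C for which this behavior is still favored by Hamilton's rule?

r to a half-sibling = 1/4 (half-sibs share one parent — one path of length 2: r = (1/2)^2 = 1/4).
Hamilton's rule: n·r·B > C, so the trait is favored while C < n·r·B = 4·0.25·0.0423 = 0.0423.

0.0423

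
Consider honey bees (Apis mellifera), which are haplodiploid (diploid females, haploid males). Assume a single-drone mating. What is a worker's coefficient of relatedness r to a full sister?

Haplodiploid full sisters inherit their father's entire haploid genome identically (contributing 1/2) and on average half of their mother's contribution (1/2 · 1/2 = 1/4); r = 1/2 + 1/4 = 3/4.

0.75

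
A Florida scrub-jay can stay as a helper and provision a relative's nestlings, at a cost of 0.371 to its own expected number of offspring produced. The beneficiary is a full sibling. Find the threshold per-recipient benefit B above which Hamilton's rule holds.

0.742

r to a full sibling = 0.5 (full sibs share both parents — two paths of length 2: r = 2·(1/2)^2 = 1/2).
Hamilton's rule with n recipients of equal r: n·r·B > C, so B > C/(n·r) = 0.371/(1·0.5) = 0.742.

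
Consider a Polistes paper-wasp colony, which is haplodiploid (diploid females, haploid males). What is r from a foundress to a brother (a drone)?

Her haploid brother carries none of their father's genes and a random half of their mother's genome; that half matches the maternal half of her own genome with probability 1/2: r = 1/2 · 1/2 = 1/4.

0.25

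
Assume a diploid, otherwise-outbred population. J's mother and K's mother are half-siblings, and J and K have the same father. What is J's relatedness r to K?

0.3125

Relatedness sums over independent paths through distinct common ancestors.
J and K are related in two ways: half first cousins through their mothers (r = 1/16) and half-sibs through their shared father (r = 1/4).
r = 1/16 + 1/4 = 5/16 = 0.3125.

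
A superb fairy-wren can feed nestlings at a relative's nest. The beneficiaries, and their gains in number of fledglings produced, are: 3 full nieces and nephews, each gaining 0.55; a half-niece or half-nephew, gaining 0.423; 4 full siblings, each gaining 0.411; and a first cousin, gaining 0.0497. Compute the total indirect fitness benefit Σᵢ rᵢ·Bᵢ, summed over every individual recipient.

1.2935875

r to a full niece or nephew = 0.25 (full aunt/uncle↔niece/nephew: two paths of length 3 through the shared grandparent pair: r = 2·(1/2)^3 = 1/4).
r to a half-niece or half-nephew = 0.125 (half-aunt/uncle↔niece/nephew: one path of length 3: r = (1/2)^3 = 1/8).
r to a full sibling = 0.5 (full sibs share both parents — two paths of length 2: r = 2·(1/2)^2 = 1/2).
r to a first cousin = 1/8 (first cousins share one grandparent pair — two paths of length 4: r = 2·(1/2)^4 = 1/8).
Summing one r·B term per recipient: 3·0.25·0.55 + 1·0.125·0.423 + 4·0.5·0.411 + 1·0.125·0.0497 = 1.2935875.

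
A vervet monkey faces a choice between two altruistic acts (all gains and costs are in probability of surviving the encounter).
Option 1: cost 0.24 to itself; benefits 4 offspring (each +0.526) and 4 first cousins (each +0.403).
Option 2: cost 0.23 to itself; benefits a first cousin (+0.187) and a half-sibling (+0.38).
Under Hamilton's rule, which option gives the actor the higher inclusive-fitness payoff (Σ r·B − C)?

Option 1

Option 1: r to an offspring = 0.5.
Option 1: r to a first cousin = 0.125.
Option 1: Σ r·B − C = (4·0.5·0.526 + 4·0.125·0.403) − 0.24 = 1.0135.
Option 2: r to a first cousin = 0.125.
Option 2: r to a half-sibling = 0.25.
Option 2: Σ r·B − C = (1·0.125·0.187 + 1·0.25·0.38) − 0.23 = -0.111625.
Option 1 has the higher net inclusive-fitness payoff.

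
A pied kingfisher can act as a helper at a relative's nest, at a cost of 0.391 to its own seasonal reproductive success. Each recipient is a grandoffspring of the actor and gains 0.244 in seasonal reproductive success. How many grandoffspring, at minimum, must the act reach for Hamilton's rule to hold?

r to a grandoffspring = 1/4 (two parent–offspring links: r = (1/2)^2 = 1/4).
Hamilton's rule: n·r·B > C  ⇒  n > C/(r·B) = 0.391/(0.25·0.244) = 6.41.
The smallest integer exceeding 6.41 is 7.

7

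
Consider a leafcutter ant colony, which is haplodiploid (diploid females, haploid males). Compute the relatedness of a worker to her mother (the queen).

One meiotic link between diploid queen and diploid daughter: r = 1/2.

0.5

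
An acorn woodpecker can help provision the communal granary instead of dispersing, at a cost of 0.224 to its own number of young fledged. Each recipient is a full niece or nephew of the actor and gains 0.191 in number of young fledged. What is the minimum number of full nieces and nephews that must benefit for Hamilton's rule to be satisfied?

r to a full niece or nephew = 0.25 (full aunt/uncle↔niece/nephew: two paths of length 3 through the shared grandparent pair: r = 2·(1/2)^3 = 1/4).
Hamilton's rule: n·r·B > C  ⇒  n > C/(r·B) = 0.224/(0.25·0.191) = 4.691.
The smallest integer exceeding 4.691 is 5.

5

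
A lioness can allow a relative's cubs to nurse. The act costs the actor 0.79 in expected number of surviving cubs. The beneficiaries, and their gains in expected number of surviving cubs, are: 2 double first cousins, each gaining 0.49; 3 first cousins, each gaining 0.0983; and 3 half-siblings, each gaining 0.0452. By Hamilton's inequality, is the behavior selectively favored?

Hamilton's rule: the trait is favored when the sum of r·B over every recipient exceeds the actor's cost C.
r to a double first cousin = 0.25 (double first cousins share both grandparent pairs — four paths of length 4: r = 4·(1/2)^4 = 1/4).
r to a first cousin = 1/8 (first cousins share one grandparent pair — two paths of length 4: r = 2·(1/2)^4 = 1/8).
r to a half-sibling = 0.25 (half-sibs share one parent — one path of length 2: r = (1/2)^2 = 1/4).
Summing one r·B term per recipient: 2·0.25·0.49 + 3·0.125·0.0983 + 3·0.25·0.0452 = 0.3157625.
0.3157625 < 0.79: the indirect benefit is less than the cost.

No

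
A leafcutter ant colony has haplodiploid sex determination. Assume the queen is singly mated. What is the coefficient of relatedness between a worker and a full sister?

0.75

Haplodiploid full sisters inherit their father's entire haploid genome identically (contributing 1/2) and on average half of their mother's contribution (1/2 · 1/2 = 1/4); r = 1/2 + 1/4 = 3/4.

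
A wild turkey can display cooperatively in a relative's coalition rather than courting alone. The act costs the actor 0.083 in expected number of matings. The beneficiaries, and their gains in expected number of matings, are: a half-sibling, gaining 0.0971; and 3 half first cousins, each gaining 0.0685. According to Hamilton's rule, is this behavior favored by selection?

Hamilton's rule: the trait is favored when the sum of r·B over every recipient exceeds the actor's cost C.
r to a half-sibling = 1/4 (half-sibs share one parent — one path of length 2: r = (1/2)^2 = 1/4).
r to a half first cousin = 1/16 (half first cousins share one grandparent — one path of length 4: r = (1/2)^4 = 1/16).
Summing one r·B term per recipient: 1·0.25·0.0971 + 3·0.0625·0.0685 = 0.03711875.
0.03711875 < 0.083: the indirect benefit is less than the cost.

No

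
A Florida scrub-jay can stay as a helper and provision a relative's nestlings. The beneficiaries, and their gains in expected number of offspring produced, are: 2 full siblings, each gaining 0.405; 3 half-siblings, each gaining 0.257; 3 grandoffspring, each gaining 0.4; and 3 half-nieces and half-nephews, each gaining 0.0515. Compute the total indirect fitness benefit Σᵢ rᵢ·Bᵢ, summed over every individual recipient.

r to a full sibling = 0.5 (full sibs share both parents — two paths of length 2: r = 2·(1/2)^2 = 1/2).
r to a half-sibling = 0.25 (half-sibs share one parent — one path of length 2: r = (1/2)^2 = 1/4).
r to a grandoffspring = 0.25 (two parent–offspring links: r = (1/2)^2 = 1/4).
r to a half-niece or half-nephew = 1/8 (half-aunt/uncle↔niece/nephew: one path of length 3: r = (1/2)^3 = 1/8).
Summing one r·B term per recipient: 2·0.5·0.405 + 3·0.25·0.257 + 3·0.25·0.4 + 3·0.125·0.0515 = 0.9170625.

0.9170625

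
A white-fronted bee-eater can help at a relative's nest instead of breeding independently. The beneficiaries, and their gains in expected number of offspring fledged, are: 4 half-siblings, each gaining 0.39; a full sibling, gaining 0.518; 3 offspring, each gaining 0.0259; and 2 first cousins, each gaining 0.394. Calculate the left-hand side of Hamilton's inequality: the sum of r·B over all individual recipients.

r to a half-sibling = 1/4 (half-sibs share one parent — one path of length 2: r = (1/2)^2 = 1/4).
r to a full sibling = 0.5 (full sibs share both parents — two paths of length 2: r = 2·(1/2)^2 = 1/2).
r to an offspring = 1/2 (one parent–offspring link: r = (1/2)^1 = 1/2).
r to a first cousin = 0.125 (first cousins share one grandparent pair — two paths of length 4: r = 2·(1/2)^4 = 1/8).
Summing one r·B term per recipient: 4·0.25·0.39 + 1·0.5·0.518 + 3·0.5·0.0259 + 2·0.125·0.394 = 0.78635.

0.78635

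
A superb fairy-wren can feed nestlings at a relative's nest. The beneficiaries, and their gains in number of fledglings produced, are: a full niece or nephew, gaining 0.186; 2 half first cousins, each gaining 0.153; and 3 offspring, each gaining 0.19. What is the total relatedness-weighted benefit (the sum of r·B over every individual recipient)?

r to a full niece or nephew = 0.25 (full aunt/uncle↔niece/nephew: two paths of length 3 through the shared grandparent pair: r = 2·(1/2)^3 = 1/4).
r to a half first cousin = 0.0625 (half first cousins share one grandparent — one path of length 4: r = (1/2)^4 = 1/16).
r to an offspring = 1/2 (one parent–offspring link: r = (1/2)^1 = 1/2).
Summing one r·B term per recipient: 1·0.25·0.186 + 2·0.0625·0.153 + 3·0.5·0.19 = 0.350625.

0.350625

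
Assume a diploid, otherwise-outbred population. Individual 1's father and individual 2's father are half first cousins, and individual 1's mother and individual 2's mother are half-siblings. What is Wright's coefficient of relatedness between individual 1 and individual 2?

Wright's path rule: contributions from independent ancestry routes add.
Individual 1 and individual 2 are related in two ways: half second cousins through their fathers (r = 1/64) and half first cousins through their mothers (r = 1/16).
r = 1/64 + 1/16 = 0.078125.

0.078125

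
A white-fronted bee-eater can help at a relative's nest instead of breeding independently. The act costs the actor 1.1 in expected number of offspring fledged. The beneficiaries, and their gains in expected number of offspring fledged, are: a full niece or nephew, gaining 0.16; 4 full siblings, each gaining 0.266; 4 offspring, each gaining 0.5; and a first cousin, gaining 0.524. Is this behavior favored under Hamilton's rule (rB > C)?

Hamilton's rule: the trait is favored when the sum of r·B over every recipient exceeds the actor's cost C.
r to a full niece or nephew = 1/4 (full aunt/uncle↔niece/nephew: two paths of length 3 through the shared grandparent pair: r = 2·(1/2)^3 = 1/4).
r to a full sibling = 0.5 (full sibs share both parents — two paths of length 2: r = 2·(1/2)^2 = 1/2).
r to an offspring = 0.5 (one parent–offspring link: r = (1/2)^1 = 1/2).
r to a first cousin = 0.125 (first cousins share one grandparent pair — two paths of length 4: r = 2·(1/2)^4 = 1/8).
Summing one r·B term per recipient: 1·0.25·0.16 + 4·0.5·0.266 + 4·0.5·0.5 + 1·0.125·0.524 = 1.6375.
1.6375 > 1.1: the indirect benefit exceeds the cost.

Yes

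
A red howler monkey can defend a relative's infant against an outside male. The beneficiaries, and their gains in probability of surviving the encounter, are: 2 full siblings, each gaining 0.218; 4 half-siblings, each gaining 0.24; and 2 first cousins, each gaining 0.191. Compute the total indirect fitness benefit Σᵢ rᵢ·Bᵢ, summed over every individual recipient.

0.50575

r to a full sibling = 0.5 (full sibs share both parents — two paths of length 2: r = 2·(1/2)^2 = 1/2).
r to a half-sibling = 0.25 (half-sibs share one parent — one path of length 2: r = (1/2)^2 = 1/4).
r to a first cousin = 1/8 (first cousins share one grandparent pair — two paths of length 4: r = 2·(1/2)^4 = 1/8).
Summing one r·B term per recipient: 2·0.5·0.218 + 4·0.25·0.24 + 2·0.125·0.191 = 0.50575.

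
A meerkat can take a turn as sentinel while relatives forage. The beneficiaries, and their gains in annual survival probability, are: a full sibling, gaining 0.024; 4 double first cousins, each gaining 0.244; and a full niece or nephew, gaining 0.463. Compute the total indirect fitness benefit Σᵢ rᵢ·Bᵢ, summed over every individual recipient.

0.37175

r to a full sibling = 0.5 (full sibs share both parents — two paths of length 2: r = 2·(1/2)^2 = 1/2).
r to a double first cousin = 0.25 (double first cousins share both grandparent pairs — four paths of length 4: r = 4·(1/2)^4 = 1/4).
r to a full niece or nephew = 1/4 (full aunt/uncle↔niece/nephew: two paths of length 3 through the shared grandparent pair: r = 2·(1/2)^3 = 1/4).
Summing one r·B term per recipient: 1·0.5·0.024 + 4·0.25·0.244 + 1·0.25·0.463 = 0.37175.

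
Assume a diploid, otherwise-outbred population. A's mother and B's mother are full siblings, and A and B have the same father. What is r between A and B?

0.375

With two independent routes of shared ancestry, r is the sum of the two contributions.
A and B are related in two ways: first cousins through their mothers (r = 1/8) and half-sibs through their shared father (r = 1/4).
r = 1/8 + 1/4 = 0.375.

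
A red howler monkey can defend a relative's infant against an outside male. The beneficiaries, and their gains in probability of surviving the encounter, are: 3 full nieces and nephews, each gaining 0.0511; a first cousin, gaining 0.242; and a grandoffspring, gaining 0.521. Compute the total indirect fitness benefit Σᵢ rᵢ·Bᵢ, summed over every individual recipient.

r to a full niece or nephew = 0.25 (full aunt/uncle↔niece/nephew: two paths of length 3 through the shared grandparent pair: r = 2·(1/2)^3 = 1/4).
r to a first cousin = 0.125 (first cousins share one grandparent pair — two paths of length 4: r = 2·(1/2)^4 = 1/8).
r to a grandoffspring = 1/4 (two parent–offspring links: r = (1/2)^2 = 1/4).
Summing one r·B term per recipient: 3·0.25·0.0511 + 1·0.125·0.242 + 1·0.25·0.521 = 0.198825.

0.198825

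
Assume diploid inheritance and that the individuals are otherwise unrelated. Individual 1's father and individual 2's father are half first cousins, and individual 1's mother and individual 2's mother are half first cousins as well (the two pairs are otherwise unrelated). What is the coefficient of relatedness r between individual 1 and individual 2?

0.03125

Relatedness sums over independent paths through distinct common ancestors.
Individual 1 and individual 2 are related in two ways: half second cousins through their fathers (r = 1/64) and half second cousins through their mothers (r = 1/64).
r = 1/64 + 1/64 = 1/32 = 0.03125.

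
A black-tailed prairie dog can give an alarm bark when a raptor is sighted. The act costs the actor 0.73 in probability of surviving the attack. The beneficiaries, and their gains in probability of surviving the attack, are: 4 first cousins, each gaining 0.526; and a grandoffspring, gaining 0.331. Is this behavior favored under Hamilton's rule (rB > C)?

No

Hamilton's rule: the trait is favored when the sum of r·B over every recipient exceeds the actor's cost C.
r to a first cousin = 1/8 (first cousins share one grandparent pair — two paths of length 4: r = 2·(1/2)^4 = 1/8).
r to a grandoffspring = 1/4 (two parent–offspring links: r = (1/2)^2 = 1/4).
Summing one r·B term per recipient: 4·0.125·0.526 + 1·0.25·0.331 = 0.34575.
0.34575 < 0.73: the indirect benefit is less than the cost.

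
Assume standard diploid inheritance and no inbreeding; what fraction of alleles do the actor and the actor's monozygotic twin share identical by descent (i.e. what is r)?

Each parent–offspring link contributes a factor of 1/2, and independent paths through distinct common ancestors add.
Monozygotic twins share every allele identical by descent: r = 1.

1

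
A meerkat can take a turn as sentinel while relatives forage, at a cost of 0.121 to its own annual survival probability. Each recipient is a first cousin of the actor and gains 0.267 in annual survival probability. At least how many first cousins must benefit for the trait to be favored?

4

r to a first cousin = 1/8 (first cousins share one grandparent pair — two paths of length 4: r = 2·(1/2)^4 = 1/8).
Hamilton's rule: n·r·B > C  ⇒  n > C/(r·B) = 0.121/(0.125·0.267) = 3.625.
The smallest integer exceeding 3.625 is 4.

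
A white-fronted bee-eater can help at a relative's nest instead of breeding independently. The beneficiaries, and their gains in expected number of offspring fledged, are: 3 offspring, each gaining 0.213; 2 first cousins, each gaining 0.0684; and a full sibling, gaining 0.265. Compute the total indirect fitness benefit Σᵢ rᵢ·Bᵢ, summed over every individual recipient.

r to an offspring = 1/2 (one parent–offspring link: r = (1/2)^1 = 1/2).
r to a first cousin = 0.125 (first cousins share one grandparent pair — two paths of length 4: r = 2·(1/2)^4 = 1/8).
r to a full sibling = 1/2 (full sibs share both parents — two paths of length 2: r = 2·(1/2)^2 = 1/2).
Summing one r·B term per recipient: 3·0.5·0.213 + 2·0.125·0.0684 + 1·0.5·0.265 = 0.4691.

0.4691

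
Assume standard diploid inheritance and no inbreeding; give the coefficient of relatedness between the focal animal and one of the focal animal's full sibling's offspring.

Each parent–offspring link contributes a factor of 1/2, and independent paths through distinct common ancestors add.
Full aunt/uncle↔niece/nephew: two paths of length 3 through the shared grandparent pair: r = 2·(1/2)^3 = 1/4.

0.25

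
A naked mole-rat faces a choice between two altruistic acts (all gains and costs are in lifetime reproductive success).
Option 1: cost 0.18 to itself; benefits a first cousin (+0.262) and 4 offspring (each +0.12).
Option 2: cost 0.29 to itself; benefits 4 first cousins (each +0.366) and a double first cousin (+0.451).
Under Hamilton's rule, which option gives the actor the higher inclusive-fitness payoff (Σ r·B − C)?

Option 1: r to a first cousin = 0.125.
Option 1: r to an offspring = 0.5.
Option 1: Σ r·B − C = (1·0.125·0.262 + 4·0.5·0.12) − 0.18 = 0.09275.
Option 2: r to a first cousin = 0.125.
Option 2: r to a double first cousin = 0.25.
Option 2: Σ r·B − C = (4·0.125·0.366 + 1·0.25·0.451) − 0.29 = 0.00575.
Option 1 has the higher net inclusive-fitness payoff.

Option 1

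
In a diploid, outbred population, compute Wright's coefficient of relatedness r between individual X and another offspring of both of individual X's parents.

0.5

Each parent–offspring link contributes a factor of 1/2, and independent paths through distinct common ancestors add.
Full sibs share both parents — two paths of length 2: r = 2·(1/2)^2 = 1/2.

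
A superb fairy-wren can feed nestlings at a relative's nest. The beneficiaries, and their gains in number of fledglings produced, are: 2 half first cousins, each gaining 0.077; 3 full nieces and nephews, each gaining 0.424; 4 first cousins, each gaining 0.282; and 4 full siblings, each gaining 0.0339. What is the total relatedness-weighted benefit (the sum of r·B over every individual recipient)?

r to a half first cousin = 0.0625 (half first cousins share one grandparent — one path of length 4: r = (1/2)^4 = 1/16).
r to a full niece or nephew = 0.25 (full aunt/uncle↔niece/nephew: two paths of length 3 through the shared grandparent pair: r = 2·(1/2)^3 = 1/4).
r to a first cousin = 0.125 (first cousins share one grandparent pair — two paths of length 4: r = 2·(1/2)^4 = 1/8).
r to a full sibling = 0.5 (full sibs share both parents — two paths of length 2: r = 2·(1/2)^2 = 1/2).
Summing one r·B term per recipient: 2·0.0625·0.077 + 3·0.25·0.424 + 4·0.125·0.282 + 4·0.5·0.0339 = 0.536425.

0.536425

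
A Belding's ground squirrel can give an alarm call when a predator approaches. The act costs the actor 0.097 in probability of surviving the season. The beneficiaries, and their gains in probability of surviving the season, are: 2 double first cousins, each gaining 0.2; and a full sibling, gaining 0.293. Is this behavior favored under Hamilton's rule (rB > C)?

Hamilton's rule: the trait is favored when the sum of r·B over every recipient exceeds the actor's cost C.
r to a double first cousin = 1/4 (double first cousins share both grandparent pairs — four paths of length 4: r = 4·(1/2)^4 = 1/4).
r to a full sibling = 0.5 (full sibs share both parents — two paths of length 2: r = 2·(1/2)^2 = 1/2).
Summing one r·B term per recipient: 2·0.25·0.2 + 1·0.5·0.293 = 0.2465.
0.2465 > 0.097: the indirect benefit exceeds the cost.

Yes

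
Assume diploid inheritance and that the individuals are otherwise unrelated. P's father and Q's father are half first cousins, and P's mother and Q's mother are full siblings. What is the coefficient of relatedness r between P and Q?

Relatedness sums over independent paths through distinct common ancestors.
P and Q are related in two ways: half second cousins through their fathers (r = 1/64) and first cousins through their mothers (r = 1/8).
r = 1/64 + 1/8 = 9/64 = 0.140625.

0.140625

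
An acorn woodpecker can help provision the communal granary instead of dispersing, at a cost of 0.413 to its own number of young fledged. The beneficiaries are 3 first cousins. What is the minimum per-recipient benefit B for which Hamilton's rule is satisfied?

1.1013

r to a first cousin = 0.125 (first cousins share one grandparent pair — two paths of length 4: r = 2·(1/2)^4 = 1/8).
Hamilton's rule with n recipients of equal r: n·r·B > C, so B > C/(n·r) = 0.413/(3·0.125) = 1.1013.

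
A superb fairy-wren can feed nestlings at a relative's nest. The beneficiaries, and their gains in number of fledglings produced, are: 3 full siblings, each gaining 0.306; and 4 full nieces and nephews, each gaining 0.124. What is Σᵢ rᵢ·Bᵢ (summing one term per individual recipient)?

r to a full sibling = 0.5 (full sibs share both parents — two paths of length 2: r = 2·(1/2)^2 = 1/2).
r to a full niece or nephew = 1/4 (full aunt/uncle↔niece/nephew: two paths of length 3 through the shared grandparent pair: r = 2·(1/2)^3 = 1/4).
Summing one r·B term per recipient: 3·0.5·0.306 + 4·0.25·0.124 = 0.583.

0.583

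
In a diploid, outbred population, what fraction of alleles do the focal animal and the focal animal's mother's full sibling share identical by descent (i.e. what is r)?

Each parent–offspring link contributes a factor of 1/2, and independent paths through distinct common ancestors add.
Full aunt/uncle↔niece/nephew: two paths of length 3 through the shared grandparent pair: r = 2·(1/2)^3 = 1/4.

0.25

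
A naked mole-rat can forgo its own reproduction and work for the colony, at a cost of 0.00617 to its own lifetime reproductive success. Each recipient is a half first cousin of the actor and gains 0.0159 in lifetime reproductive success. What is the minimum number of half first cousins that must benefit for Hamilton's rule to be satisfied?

r to a half first cousin = 0.0625 (half first cousins share one grandparent — one path of length 4: r = (1/2)^4 = 1/16).
Hamilton's rule: n·r·B > C  ⇒  n > C/(r·B) = 0.00617/(0.0625·0.0159) = 6.209.
The smallest integer exceeding 6.209 is 7.

7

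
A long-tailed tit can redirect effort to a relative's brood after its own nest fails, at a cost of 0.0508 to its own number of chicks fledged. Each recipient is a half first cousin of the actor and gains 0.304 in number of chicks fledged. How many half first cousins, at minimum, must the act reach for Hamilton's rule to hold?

r to a half first cousin = 1/16 (half first cousins share one grandparent — one path of length 4: r = (1/2)^4 = 1/16).
Hamilton's rule: n·r·B > C  ⇒  n > C/(r·B) = 0.0508/(0.0625·0.304) = 2.674.
The smallest integer exceeding 2.674 is 3.

3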